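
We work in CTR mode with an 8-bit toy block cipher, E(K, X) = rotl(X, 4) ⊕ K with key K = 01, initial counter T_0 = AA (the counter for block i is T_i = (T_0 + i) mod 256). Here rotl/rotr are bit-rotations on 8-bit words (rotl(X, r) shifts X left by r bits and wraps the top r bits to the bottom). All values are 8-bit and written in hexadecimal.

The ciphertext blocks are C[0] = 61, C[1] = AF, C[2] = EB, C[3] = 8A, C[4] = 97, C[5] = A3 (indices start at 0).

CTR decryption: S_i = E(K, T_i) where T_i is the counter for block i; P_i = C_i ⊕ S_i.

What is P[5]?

P[5]: T = AF, S = E(K, T) = FB; A3 ⊕ FB = 58.

P[5] = 58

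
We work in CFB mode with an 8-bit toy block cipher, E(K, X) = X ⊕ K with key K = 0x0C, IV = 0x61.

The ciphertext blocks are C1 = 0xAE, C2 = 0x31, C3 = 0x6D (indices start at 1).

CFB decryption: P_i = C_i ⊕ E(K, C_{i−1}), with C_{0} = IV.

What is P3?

P3 = 0x50

P3: E(K, 0x31) = 0x3D; 0x6D ⊕ 0x3D = 0x50.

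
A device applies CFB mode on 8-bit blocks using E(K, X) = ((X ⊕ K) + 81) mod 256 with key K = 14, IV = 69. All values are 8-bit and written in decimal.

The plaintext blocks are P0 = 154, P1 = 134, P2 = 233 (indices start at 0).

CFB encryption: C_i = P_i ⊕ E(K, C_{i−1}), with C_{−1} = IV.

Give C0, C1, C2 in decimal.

C0 = 6, C1 = 223, C2 = 203

C0: E(K, 69) = 156; 154 ⊕ 156 = 6.
C1: E(K, 6) = 89; 134 ⊕ 89 = 223.
C2: E(K, 223) = 34; 233 ⊕ 34 = 203.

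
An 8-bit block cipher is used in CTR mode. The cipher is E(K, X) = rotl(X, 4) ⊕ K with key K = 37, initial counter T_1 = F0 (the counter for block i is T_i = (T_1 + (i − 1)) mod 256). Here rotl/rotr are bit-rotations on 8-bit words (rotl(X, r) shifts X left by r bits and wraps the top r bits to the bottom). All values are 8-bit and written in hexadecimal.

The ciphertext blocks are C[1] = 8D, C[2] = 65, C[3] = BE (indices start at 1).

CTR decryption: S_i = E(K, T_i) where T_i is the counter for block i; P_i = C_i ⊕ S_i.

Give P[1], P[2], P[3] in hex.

P[1] = B5, P[2] = 4D, P[3] = A6

P[1]: T = F0, S = E(K, T) = 38; 8D ⊕ 38 = B5.
P[2]: T = F1, S = E(K, T) = 28; 65 ⊕ 28 = 4D.
P[3]: T = F2, S = E(K, T) = 18; BE ⊕ 18 = A6.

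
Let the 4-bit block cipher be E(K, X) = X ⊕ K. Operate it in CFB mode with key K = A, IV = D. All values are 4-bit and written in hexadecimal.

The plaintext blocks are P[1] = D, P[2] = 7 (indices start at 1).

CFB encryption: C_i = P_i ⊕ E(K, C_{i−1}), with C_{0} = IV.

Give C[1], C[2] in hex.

C[1]: E(K, D) = 7; D ⊕ 7 = A.
C[2]: E(K, A) = 0; 7 ⊕ 0 = 7.

C[1] = A, C[2] = 7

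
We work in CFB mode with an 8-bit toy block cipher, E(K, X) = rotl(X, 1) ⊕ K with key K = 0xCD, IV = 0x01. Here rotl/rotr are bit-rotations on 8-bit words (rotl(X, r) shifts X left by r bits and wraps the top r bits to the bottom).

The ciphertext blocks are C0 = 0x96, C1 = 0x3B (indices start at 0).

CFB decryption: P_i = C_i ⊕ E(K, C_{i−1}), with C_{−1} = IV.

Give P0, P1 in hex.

P0 = 0x59, P1 = 0xDB

P0: E(K, 0x01) = 0xCF; 0x96 ⊕ 0xCF = 0x59.
P1: E(K, 0x96) = 0xE0; 0x3B ⊕ 0xE0 = 0xDB.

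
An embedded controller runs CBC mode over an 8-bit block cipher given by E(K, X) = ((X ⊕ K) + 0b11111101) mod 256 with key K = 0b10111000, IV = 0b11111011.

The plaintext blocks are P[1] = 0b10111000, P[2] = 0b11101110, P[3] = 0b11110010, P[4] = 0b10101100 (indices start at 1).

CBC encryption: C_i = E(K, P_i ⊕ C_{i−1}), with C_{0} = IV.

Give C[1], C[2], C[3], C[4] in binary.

C[1] = 0b11111000, C[2] = 0b10101011, C[3] = 0b11011110, C[4] = 0b11000111

C[1]: P[1] ⊕ 0b11111011 = 0b01000011; E(K, 0b01000011) = 0b11111000.
C[2]: P[2] ⊕ 0b11111000 = 0b00010110; E(K, 0b00010110) = 0b10101011.
C[3]: P[3] ⊕ 0b10101011 = 0b01011001; E(K, 0b01011001) = 0b11011110.
C[4]: P[4] ⊕ 0b11011110 = 0b01110010; E(K, 0b01110010) = 0b11000111.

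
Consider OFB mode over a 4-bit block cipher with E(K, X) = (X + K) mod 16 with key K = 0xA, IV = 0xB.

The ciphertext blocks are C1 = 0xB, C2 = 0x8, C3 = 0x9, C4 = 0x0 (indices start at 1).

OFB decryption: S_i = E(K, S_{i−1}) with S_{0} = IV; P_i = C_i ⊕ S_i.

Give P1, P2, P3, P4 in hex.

P1 = 0xE, P2 = 0x7, P3 = 0x0, P4 = 0x3

P1: S = E(K, 0xB) = 0x5; 0xB ⊕ 0x5 = 0xE.
P2: S = E(K, 0x5) = 0xF; 0x8 ⊕ 0xF = 0x7.
P3: S = E(K, 0xF) = 0x9; 0x9 ⊕ 0x9 = 0x0.
P4: S = E(K, 0x9) = 0x3; 0x0 ⊕ 0x3 = 0x3.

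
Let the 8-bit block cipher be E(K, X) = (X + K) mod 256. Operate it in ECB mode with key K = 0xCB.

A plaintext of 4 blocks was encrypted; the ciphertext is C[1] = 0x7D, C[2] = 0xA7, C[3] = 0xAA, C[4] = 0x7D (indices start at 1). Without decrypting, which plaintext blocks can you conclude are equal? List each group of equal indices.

ECB encrypts each block independently with the same key, so equal ciphertext blocks imply equal plaintext blocks.
C[1] = C[4] = 0x7D, so P[1] = P[4].

P[1] = P[4]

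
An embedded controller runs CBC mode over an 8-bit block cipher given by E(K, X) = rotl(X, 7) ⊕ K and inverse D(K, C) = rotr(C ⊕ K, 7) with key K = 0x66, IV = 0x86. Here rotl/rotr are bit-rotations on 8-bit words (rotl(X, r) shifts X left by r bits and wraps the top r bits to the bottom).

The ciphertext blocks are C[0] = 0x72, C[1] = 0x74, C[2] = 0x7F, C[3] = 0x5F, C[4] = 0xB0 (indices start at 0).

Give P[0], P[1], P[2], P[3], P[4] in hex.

CBC decryption: P_i = D(K, C_i) ⊕ C_{i−1}, with C_{−1} = IV.
P[0]: D(K, 0x72) = 0x28; 0x28 ⊕ 0x86 = 0xAE.
P[1]: D(K, 0x74) = 0x24; 0x24 ⊕ 0x72 = 0x56.
P[2]: D(K, 0x7F) = 0x32; 0x32 ⊕ 0x74 = 0x46.
P[3]: D(K, 0x5F) = 0x72; 0x72 ⊕ 0x7F = 0x0D.
P[4]: D(K, 0xB0) = 0xAD; 0xAD ⊕ 0x5F = 0xF2.

P[0] = 0xAE, P[1] = 0x56, P[2] = 0x46, P[3] = 0x0D, P[4] = 0xF2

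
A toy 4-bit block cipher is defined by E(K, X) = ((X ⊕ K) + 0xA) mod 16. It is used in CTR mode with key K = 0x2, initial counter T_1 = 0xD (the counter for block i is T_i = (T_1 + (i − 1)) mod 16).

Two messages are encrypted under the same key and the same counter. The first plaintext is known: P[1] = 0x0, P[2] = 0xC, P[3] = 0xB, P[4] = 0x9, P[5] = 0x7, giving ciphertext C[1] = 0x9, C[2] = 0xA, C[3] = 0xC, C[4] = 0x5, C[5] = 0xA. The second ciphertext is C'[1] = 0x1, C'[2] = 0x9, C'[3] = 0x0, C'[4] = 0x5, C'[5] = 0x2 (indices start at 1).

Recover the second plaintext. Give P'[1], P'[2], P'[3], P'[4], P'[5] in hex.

In CTR with a reused counter, both messages share the same keystream S_i, so C_i ⊕ C'_i = P_i ⊕ P'_i and thus P'_i = P_i ⊕ C_i ⊕ C'_i.
P'[1]: 0x0 ⊕ 0x9 ⊕ 0x1 = 0x8.
P'[2]: 0xC ⊕ 0xA ⊕ 0x9 = 0xF.
P'[3]: 0xB ⊕ 0xC ⊕ 0x0 = 0x7.
P'[4]: 0x9 ⊕ 0x5 ⊕ 0x5 = 0x9.
P'[5]: 0x7 ⊕ 0xA ⊕ 0x2 = 0xF.

P'[1] = 0x8, P'[2] = 0xF, P'[3] = 0x7, P'[4] = 0x9, P'[5] = 0xF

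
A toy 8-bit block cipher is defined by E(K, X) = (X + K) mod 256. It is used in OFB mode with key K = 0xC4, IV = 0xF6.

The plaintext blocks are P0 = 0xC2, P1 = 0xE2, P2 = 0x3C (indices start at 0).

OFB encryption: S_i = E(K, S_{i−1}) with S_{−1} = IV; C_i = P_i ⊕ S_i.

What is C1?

C1 = 0x9C

C0: S = E(K, 0xF6) = 0xBA; 0xC2 ⊕ 0xBA = 0x78.
C1: S = E(K, 0xBA) = 0x7E; 0xE2 ⊕ 0x7E = 0x9C.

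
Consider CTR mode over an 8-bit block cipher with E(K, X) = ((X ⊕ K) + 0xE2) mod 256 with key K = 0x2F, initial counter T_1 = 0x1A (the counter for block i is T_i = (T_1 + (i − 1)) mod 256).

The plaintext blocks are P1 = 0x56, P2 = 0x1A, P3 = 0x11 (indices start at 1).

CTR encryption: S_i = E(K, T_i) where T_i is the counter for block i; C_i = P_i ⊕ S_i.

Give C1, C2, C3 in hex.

C1: T = 0x1A, S = E(K, T) = 0x17; 0x56 ⊕ 0x17 = 0x41.
C2: T = 0x1B, S = E(K, T) = 0x16; 0x1A ⊕ 0x16 = 0x0C.
C3: T = 0x1C, S = E(K, T) = 0x15; 0x11 ⊕ 0x15 = 0x04.

C1 = 0x41, C2 = 0x0C, C3 = 0x04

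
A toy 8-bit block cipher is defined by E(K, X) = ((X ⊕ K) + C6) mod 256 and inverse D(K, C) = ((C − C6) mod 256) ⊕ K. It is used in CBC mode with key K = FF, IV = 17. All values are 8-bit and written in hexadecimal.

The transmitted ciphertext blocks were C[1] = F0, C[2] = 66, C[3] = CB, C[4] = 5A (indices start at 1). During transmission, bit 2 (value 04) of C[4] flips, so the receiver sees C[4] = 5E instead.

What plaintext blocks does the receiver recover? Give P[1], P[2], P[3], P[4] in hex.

CBC decryption: P_i = D(K, C_i) ⊕ C_{i−1}, with C_{0} = IV.
Only C[4] changed, to 5E. In CBC, a change in C_i garbles P_i and flips the same bit in P_{i+1}. Decrypting the received ciphertext:
P[1]: D(K, F0) = D5; D5 ⊕ 17 = C2.
P[2]: D(K, 66) = 5F; 5F ⊕ F0 = AF.
P[3]: D(K, CB) = FA; FA ⊕ 66 = 9C.
P[4]: D(K, 5E) = 67; 67 ⊕ CB = AC.
Blocks that differ from the original plaintext: P[4].

P[1] = C2, P[2] = AF, P[3] = 9C, P[4] = AC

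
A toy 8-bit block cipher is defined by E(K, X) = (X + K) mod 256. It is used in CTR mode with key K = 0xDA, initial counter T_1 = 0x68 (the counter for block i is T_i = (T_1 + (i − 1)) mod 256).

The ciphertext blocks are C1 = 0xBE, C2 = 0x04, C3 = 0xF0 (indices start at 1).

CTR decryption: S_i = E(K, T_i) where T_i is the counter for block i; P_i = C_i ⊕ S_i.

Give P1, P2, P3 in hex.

P1: T = 0x68, S = E(K, T) = 0x42; 0xBE ⊕ 0x42 = 0xFC.
P2: T = 0x69, S = E(K, T) = 0x43; 0x04 ⊕ 0x43 = 0x47.
P3: T = 0x6A, S = E(K, T) = 0x44; 0xF0 ⊕ 0x44 = 0xB4.

P1 = 0xFC, P2 = 0x47, P3 = 0xB4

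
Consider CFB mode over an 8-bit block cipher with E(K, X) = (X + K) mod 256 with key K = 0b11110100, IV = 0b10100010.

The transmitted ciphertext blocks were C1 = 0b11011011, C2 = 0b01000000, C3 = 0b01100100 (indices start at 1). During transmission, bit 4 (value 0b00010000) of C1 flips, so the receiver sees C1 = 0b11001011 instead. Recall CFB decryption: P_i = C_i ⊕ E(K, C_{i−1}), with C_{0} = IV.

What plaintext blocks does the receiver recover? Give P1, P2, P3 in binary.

Only C1 changed, to 0b11001011. In CFB, a change in C_i flips the same bit in P_i and garbles P_{i+1}. Decrypting the received ciphertext:
P1: E(K, 0b10100010) = 0b10010110; 0b11001011 ⊕ 0b10010110 = 0b01011101.
P2: E(K, 0b11001011) = 0b10111111; 0b01000000 ⊕ 0b10111111 = 0b11111111.
P3: E(K, 0b01000000) = 0b00110100; 0b01100100 ⊕ 0b00110100 = 0b01010000.
Blocks that differ from the original plaintext: P1, P2.

P1 = 0b01011101, P2 = 0b11111111, P3 = 0b01010000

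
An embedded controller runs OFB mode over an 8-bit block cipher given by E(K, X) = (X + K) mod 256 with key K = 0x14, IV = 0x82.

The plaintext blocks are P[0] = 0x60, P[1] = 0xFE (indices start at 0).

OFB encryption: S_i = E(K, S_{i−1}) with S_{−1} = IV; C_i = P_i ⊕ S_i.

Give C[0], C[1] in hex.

C[0] = 0xF6, C[1] = 0x54

C[0]: S = E(K, 0x82) = 0x96; 0x60 ⊕ 0x96 = 0xF6.
C[1]: S = E(K, 0x96) = 0xAA; 0xFE ⊕ 0xAA = 0x54.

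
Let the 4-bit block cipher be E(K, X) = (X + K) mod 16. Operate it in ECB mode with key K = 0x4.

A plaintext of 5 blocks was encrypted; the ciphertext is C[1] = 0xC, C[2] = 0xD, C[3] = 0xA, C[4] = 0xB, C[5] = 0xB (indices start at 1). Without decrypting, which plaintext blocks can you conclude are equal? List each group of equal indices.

P[4] = P[5]

ECB encrypts each block independently with the same key, so equal ciphertext blocks imply equal plaintext blocks.
C[4] = C[5] = 0xB, so P[4] = P[5].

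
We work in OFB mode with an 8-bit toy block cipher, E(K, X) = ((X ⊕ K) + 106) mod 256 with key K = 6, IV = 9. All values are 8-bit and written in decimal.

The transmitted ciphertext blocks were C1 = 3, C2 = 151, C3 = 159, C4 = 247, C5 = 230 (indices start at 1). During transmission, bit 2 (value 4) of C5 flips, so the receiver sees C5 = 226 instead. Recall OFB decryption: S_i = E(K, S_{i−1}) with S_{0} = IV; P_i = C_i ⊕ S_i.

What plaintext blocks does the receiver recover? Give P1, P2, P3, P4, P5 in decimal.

Only C5 changed, to 226. In OFB, a change in C_i flips the same bit in P_i only; the keystream is unaffected. Decrypting the received ciphertext:
P1: S = E(K, 9) = 121; 3 ⊕ 121 = 122.
P2: S = E(K, 121) = 233; 151 ⊕ 233 = 126.
P3: S = E(K, 233) = 89; 159 ⊕ 89 = 198.
P4: S = E(K, 89) = 201; 247 ⊕ 201 = 62.
P5: S = E(K, 201) = 57; 226 ⊕ 57 = 219.
Blocks that differ from the original plaintext: P5.

P1 = 122, P2 = 126, P3 = 198, P4 = 62, P5 = 219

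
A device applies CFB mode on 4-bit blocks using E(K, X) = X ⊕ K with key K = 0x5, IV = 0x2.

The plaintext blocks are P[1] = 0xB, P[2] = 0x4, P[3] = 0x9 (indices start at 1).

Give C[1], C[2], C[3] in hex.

C[1] = 0xC, C[2] = 0xD, C[3] = 0x1

CFB encryption: C_i = P_i ⊕ E(K, C_{i−1}), with C_{0} = IV.
C[1]: E(K, 0x2) = 0x7; 0xB ⊕ 0x7 = 0xC.
C[2]: E(K, 0xC) = 0x9; 0x4 ⊕ 0x9 = 0xD.
C[3]: E(K, 0xD) = 0x8; 0x9 ⊕ 0x8 = 0x1.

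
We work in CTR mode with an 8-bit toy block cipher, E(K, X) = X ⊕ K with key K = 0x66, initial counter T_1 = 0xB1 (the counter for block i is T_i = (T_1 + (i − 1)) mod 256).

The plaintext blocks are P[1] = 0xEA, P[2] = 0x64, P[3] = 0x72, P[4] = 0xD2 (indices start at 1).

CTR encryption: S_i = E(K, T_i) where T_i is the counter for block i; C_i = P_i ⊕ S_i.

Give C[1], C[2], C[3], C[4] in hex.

C[1] = 0x3D, C[2] = 0xB0, C[3] = 0xA7, C[4] = 0x00

C[1]: T = 0xB1, S = E(K, T) = 0xD7; 0xEA ⊕ 0xD7 = 0x3D.
C[2]: T = 0xB2, S = E(K, T) = 0xD4; 0x64 ⊕ 0xD4 = 0xB0.
C[3]: T = 0xB3, S = E(K, T) = 0xD5; 0x72 ⊕ 0xD5 = 0xA7.
C[4]: T = 0xB4, S = E(K, T) = 0xD2; 0xD2 ⊕ 0xD2 = 0x00.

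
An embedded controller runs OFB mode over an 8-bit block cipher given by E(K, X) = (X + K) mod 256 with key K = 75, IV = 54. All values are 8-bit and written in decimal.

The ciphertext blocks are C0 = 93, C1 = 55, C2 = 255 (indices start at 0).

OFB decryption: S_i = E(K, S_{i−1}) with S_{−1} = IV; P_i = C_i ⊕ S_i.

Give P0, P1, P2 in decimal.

P0 = 220, P1 = 251, P2 = 232

P0: S = E(K, 54) = 129; 93 ⊕ 129 = 220.
P1: S = E(K, 129) = 204; 55 ⊕ 204 = 251.
P2: S = E(K, 204) = 23; 255 ⊕ 23 = 232.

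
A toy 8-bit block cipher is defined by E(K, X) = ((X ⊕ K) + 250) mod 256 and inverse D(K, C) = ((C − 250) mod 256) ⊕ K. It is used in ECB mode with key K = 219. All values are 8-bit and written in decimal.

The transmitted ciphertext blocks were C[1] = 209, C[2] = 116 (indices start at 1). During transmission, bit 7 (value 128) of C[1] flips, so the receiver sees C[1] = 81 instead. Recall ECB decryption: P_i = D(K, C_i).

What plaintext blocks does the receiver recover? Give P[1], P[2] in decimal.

Only C[1] changed, to 81. In ECB, a change in C_i affects only P_i. Decrypting the received ciphertext:
P[1]: D(K, 81) = 140.
P[2]: D(K, 116) = 161.
Blocks that differ from the original plaintext: P[1].

P[1] = 140, P[2] = 161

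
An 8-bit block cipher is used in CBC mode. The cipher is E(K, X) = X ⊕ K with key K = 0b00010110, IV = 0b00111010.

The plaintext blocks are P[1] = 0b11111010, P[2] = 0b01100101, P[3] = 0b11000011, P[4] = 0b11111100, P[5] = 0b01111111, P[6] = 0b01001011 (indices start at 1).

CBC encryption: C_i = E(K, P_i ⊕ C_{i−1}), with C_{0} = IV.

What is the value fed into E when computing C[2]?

0b10110011

C[1]: P[1] ⊕ 0b00111010 = 0b11000000; E(K, 0b11000000) = 0b11010110.
C[2]: P[2] ⊕ 0b11010110 = 0b10110011; E(K, 0b10110011) = 0b10100101.
So the input to E for block [2] is 0b10110011.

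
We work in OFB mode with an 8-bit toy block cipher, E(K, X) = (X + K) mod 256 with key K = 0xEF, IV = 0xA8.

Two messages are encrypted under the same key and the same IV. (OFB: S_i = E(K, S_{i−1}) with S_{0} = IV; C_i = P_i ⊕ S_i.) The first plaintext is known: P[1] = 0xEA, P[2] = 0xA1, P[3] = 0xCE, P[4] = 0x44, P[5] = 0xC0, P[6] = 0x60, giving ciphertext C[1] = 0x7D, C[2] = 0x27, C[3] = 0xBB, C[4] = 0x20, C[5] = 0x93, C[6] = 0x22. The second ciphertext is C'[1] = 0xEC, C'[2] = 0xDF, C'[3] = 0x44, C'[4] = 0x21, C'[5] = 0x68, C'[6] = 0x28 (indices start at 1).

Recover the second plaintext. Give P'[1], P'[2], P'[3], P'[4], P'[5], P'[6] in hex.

In OFB with a reused IV, both messages share the same keystream S_i, so C_i ⊕ C'_i = P_i ⊕ P'_i and thus P'_i = P_i ⊕ C_i ⊕ C'_i.
P'[1]: 0xEA ⊕ 0x7D ⊕ 0xEC = 0x7B.
P'[2]: 0xA1 ⊕ 0x27 ⊕ 0xDF = 0x59.
P'[3]: 0xCE ⊕ 0xBB ⊕ 0x44 = 0x31.
P'[4]: 0x44 ⊕ 0x20 ⊕ 0x21 = 0x45.
P'[5]: 0xC0 ⊕ 0x93 ⊕ 0x68 = 0x3B.
P'[6]: 0x60 ⊕ 0x22 ⊕ 0x28 = 0x6A.

P'[1] = 0x7B, P'[2] = 0x59, P'[3] = 0x31, P'[4] = 0x45, P'[5] = 0x3B, P'[6] = 0x6A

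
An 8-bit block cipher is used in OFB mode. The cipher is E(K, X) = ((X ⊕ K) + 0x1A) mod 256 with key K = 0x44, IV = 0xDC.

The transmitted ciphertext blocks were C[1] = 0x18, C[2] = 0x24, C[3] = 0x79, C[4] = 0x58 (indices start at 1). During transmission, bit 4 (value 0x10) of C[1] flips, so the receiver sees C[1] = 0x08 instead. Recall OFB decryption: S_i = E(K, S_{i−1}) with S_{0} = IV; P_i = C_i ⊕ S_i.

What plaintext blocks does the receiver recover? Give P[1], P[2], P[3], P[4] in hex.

Only C[1] changed, to 0x08. In OFB, a change in C_i flips the same bit in P_i only; the keystream is unaffected. Decrypting the received ciphertext:
P[1]: S = E(K, 0xDC) = 0xB2; 0x08 ⊕ 0xB2 = 0xBA.
P[2]: S = E(K, 0xB2) = 0x10; 0x24 ⊕ 0x10 = 0x34.
P[3]: S = E(K, 0x10) = 0x6E; 0x79 ⊕ 0x6E = 0x17.
P[4]: S = E(K, 0x6E) = 0x44; 0x58 ⊕ 0x44 = 0x1C.
Blocks that differ from the original plaintext: P[1].

P[1] = 0xBA, P[2] = 0x34, P[3] = 0x17, P[4] = 0x1C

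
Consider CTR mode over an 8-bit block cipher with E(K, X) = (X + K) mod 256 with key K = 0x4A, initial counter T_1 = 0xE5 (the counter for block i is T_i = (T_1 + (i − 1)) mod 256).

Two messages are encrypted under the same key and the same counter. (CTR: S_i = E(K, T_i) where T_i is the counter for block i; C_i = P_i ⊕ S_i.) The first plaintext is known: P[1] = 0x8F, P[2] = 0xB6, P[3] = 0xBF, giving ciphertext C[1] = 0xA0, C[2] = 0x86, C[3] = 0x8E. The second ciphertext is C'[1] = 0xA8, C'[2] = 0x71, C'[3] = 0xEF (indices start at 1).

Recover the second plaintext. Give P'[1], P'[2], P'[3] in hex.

P'[1] = 0x87, P'[2] = 0x41, P'[3] = 0xDE

In CTR with a reused counter, both messages share the same keystream S_i, so C_i ⊕ C'_i = P_i ⊕ P'_i and thus P'_i = P_i ⊕ C_i ⊕ C'_i.
P'[1]: 0x8F ⊕ 0xA0 ⊕ 0xA8 = 0x87.
P'[2]: 0xB6 ⊕ 0x86 ⊕ 0x71 = 0x41.
P'[3]: 0xBF ⊕ 0x8E ⊕ 0xEF = 0xDE.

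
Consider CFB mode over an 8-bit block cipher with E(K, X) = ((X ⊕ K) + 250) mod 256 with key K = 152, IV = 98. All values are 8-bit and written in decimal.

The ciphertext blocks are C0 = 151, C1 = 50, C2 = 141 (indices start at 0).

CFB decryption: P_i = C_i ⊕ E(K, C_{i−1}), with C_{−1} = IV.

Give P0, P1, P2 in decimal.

P0 = 99, P1 = 59, P2 = 41

P0: E(K, 98) = 244; 151 ⊕ 244 = 99.
P1: E(K, 151) = 9; 50 ⊕ 9 = 59.
P2: E(K, 50) = 164; 141 ⊕ 164 = 41.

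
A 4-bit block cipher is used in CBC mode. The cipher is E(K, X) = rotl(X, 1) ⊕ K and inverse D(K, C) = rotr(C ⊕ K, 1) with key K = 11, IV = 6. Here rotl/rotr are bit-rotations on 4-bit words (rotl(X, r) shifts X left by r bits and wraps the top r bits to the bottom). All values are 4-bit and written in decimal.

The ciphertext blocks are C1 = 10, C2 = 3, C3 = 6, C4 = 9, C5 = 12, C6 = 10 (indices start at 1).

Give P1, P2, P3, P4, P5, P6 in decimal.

P1 = 14, P2 = 14, P3 = 13, P4 = 7, P5 = 2, P6 = 4

CBC decryption: P_i = D(K, C_i) ⊕ C_{i−1}, with C_{0} = IV.
P1: D(K, 10) = 8; 8 ⊕ 6 = 14.
P2: D(K, 3) = 4; 4 ⊕ 10 = 14.
P3: D(K, 6) = 14; 14 ⊕ 3 = 13.
P4: D(K, 9) = 1; 1 ⊕ 6 = 7.
P5: D(K, 12) = 11; 11 ⊕ 9 = 2.
P6: D(K, 10) = 8; 8 ⊕ 12 = 4.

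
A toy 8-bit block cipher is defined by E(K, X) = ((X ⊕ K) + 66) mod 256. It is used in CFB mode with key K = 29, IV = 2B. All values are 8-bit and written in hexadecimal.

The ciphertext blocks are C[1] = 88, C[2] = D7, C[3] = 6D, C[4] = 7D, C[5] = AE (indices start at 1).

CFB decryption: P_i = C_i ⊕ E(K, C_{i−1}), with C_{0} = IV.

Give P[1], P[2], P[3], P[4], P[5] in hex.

P[1]: E(K, 2B) = 68; 88 ⊕ 68 = E0.
P[2]: E(K, 88) = 07; D7 ⊕ 07 = D0.
P[3]: E(K, D7) = 64; 6D ⊕ 64 = 09.
P[4]: E(K, 6D) = AA; 7D ⊕ AA = D7.
P[5]: E(K, 7D) = BA; AE ⊕ BA = 14.

P[1] = E0, P[2] = D0, P[3] = 09, P[4] = D7, P[5] = 14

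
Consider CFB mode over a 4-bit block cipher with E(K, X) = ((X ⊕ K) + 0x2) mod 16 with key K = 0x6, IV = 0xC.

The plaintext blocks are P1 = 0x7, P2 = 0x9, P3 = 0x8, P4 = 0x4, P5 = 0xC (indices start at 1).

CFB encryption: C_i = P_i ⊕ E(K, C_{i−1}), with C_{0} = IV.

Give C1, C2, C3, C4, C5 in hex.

C1: E(K, 0xC) = 0xC; 0x7 ⊕ 0xC = 0xB.
C2: E(K, 0xB) = 0xF; 0x9 ⊕ 0xF = 0x6.
C3: E(K, 0x6) = 0x2; 0x8 ⊕ 0x2 = 0xA.
C4: E(K, 0xA) = 0xE; 0x4 ⊕ 0xE = 0xA.
C5: E(K, 0xA) = 0xE; 0xC ⊕ 0xE = 0x2.

C1 = 0xB, C2 = 0x6, C3 = 0xA, C4 = 0xA, C5 = 0x2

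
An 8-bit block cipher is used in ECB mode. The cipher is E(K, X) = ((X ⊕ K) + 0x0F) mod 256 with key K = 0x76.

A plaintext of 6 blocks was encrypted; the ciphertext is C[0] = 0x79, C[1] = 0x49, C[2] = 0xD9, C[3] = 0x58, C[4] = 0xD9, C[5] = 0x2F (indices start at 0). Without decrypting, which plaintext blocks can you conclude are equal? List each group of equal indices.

ECB encrypts each block independently with the same key, so equal ciphertext blocks imply equal plaintext blocks.
C[2] = C[4] = 0xD9, so P[2] = P[4].

P[2] = P[4]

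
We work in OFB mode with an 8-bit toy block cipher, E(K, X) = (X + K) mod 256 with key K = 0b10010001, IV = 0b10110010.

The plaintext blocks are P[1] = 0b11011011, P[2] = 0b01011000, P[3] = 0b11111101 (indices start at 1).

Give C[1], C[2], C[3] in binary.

OFB encryption: S_i = E(K, S_{i−1}) with S_{0} = IV; C_i = P_i ⊕ S_i.
C[1]: S = E(K, 0b10110010) = 0b01000011; 0b11011011 ⊕ 0b01000011 = 0b10011000.
C[2]: S = E(K, 0b01000011) = 0b11010100; 0b01011000 ⊕ 0b11010100 = 0b10001100.
C[3]: S = E(K, 0b11010100) = 0b01100101; 0b11111101 ⊕ 0b01100101 = 0b10011000.

C[1] = 0b10011000, C[2] = 0b10001100, C[3] = 0b10011000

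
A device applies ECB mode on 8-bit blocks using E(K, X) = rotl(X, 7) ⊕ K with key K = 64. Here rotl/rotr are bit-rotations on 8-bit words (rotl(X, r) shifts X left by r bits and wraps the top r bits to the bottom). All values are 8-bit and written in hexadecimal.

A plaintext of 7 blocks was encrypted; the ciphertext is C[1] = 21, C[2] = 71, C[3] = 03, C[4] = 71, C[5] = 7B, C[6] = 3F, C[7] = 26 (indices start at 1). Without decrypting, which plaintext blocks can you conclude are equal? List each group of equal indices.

ECB encrypts each block independently with the same key, so equal ciphertext blocks imply equal plaintext blocks.
C[2] = C[4] = 71, so P[2] = P[4].

P[2] = P[4]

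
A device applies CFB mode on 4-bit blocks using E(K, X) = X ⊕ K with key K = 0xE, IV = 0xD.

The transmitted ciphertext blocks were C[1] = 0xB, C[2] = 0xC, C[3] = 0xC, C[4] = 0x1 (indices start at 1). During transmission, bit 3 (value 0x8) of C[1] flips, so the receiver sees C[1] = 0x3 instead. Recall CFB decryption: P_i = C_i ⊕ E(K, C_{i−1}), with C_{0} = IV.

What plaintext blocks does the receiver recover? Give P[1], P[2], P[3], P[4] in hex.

P[1] = 0x0, P[2] = 0x1, P[3] = 0xE, P[4] = 0x3

Only C[1] changed, to 0x3. In CFB, a change in C_i flips the same bit in P_i and garbles P_{i+1}. Decrypting the received ciphertext:
P[1]: E(K, 0xD) = 0x3; 0x3 ⊕ 0x3 = 0x0.
P[2]: E(K, 0x3) = 0xD; 0xC ⊕ 0xD = 0x1.
P[3]: E(K, 0xC) = 0x2; 0xC ⊕ 0x2 = 0xE.
P[4]: E(K, 0xC) = 0x2; 0x1 ⊕ 0x2 = 0x3.
Blocks that differ from the original plaintext: P[1], P[2].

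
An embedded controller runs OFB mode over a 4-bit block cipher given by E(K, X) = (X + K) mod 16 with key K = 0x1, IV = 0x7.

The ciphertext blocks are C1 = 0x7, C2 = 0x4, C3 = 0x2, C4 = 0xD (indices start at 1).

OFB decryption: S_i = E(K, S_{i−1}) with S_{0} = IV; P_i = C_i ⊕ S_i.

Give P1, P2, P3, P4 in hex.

P1 = 0xF, P2 = 0xD, P3 = 0x8, P4 = 0x6

P1: S = E(K, 0x7) = 0x8; 0x7 ⊕ 0x8 = 0xF.
P2: S = E(K, 0x8) = 0x9; 0x4 ⊕ 0x9 = 0xD.
P3: S = E(K, 0x9) = 0xA; 0x2 ⊕ 0xA = 0x8.
P4: S = E(K, 0xA) = 0xB; 0xD ⊕ 0xB = 0x6.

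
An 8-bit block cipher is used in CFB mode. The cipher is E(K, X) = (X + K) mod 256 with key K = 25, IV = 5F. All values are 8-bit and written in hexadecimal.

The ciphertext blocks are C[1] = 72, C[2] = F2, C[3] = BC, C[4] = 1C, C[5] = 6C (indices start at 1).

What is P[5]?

P[5] = 2D

CFB decryption: P_i = C_i ⊕ E(K, C_{i−1}), with C_{0} = IV.
P[5]: E(K, 1C) = 41; 6C ⊕ 41 = 2D.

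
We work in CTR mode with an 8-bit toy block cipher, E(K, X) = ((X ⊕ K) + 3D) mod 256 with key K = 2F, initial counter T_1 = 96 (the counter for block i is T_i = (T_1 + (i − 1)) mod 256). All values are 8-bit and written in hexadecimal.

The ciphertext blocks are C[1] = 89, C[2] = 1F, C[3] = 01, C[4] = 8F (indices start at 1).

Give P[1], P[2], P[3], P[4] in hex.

CTR decryption: S_i = E(K, T_i) where T_i is the counter for block i; P_i = C_i ⊕ S_i.
P[1]: T = 96, S = E(K, T) = F6; 89 ⊕ F6 = 7F.
P[2]: T = 97, S = E(K, T) = F5; 1F ⊕ F5 = EA.
P[3]: T = 98, S = E(K, T) = F4; 01 ⊕ F4 = F5.
P[4]: T = 99, S = E(K, T) = F3; 8F ⊕ F3 = 7C.

P[1] = 7F, P[2] = EA, P[3] = F5, P[4] = 7C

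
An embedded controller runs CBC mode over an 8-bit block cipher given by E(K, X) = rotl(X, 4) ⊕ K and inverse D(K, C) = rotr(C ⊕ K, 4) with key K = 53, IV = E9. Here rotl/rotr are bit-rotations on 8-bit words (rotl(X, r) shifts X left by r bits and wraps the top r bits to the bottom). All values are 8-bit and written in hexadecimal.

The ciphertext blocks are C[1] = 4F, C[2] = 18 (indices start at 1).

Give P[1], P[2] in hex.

P[1] = 28, P[2] = FB

CBC decryption: P_i = D(K, C_i) ⊕ C_{i−1}, with C_{0} = IV.
P[1]: D(K, 4F) = C1; C1 ⊕ E9 = 28.
P[2]: D(K, 18) = B4; B4 ⊕ 4F = FB.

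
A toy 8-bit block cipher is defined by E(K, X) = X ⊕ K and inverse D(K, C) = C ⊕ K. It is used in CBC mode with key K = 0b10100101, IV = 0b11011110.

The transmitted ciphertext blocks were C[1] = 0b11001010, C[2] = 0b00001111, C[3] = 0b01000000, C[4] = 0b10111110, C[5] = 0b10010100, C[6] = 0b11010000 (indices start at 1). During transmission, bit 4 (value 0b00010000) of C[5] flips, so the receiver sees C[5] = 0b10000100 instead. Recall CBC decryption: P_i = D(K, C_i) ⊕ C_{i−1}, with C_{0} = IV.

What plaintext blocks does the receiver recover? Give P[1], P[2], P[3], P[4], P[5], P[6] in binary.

Only C[5] changed, to 0b10000100. In CBC, a change in C_i garbles P_i and flips the same bit in P_{i+1}. Decrypting the received ciphertext:
P[1]: D(K, 0b11001010) = 0b01101111; 0b01101111 ⊕ 0b11011110 = 0b10110001.
P[2]: D(K, 0b00001111) = 0b10101010; 0b10101010 ⊕ 0b11001010 = 0b01100000.
P[3]: D(K, 0b01000000) = 0b11100101; 0b11100101 ⊕ 0b00001111 = 0b11101010.
P[4]: D(K, 0b10111110) = 0b00011011; 0b00011011 ⊕ 0b01000000 = 0b01011011.
P[5]: D(K, 0b10000100) = 0b00100001; 0b00100001 ⊕ 0b10111110 = 0b10011111.
P[6]: D(K, 0b11010000) = 0b01110101; 0b01110101 ⊕ 0b10000100 = 0b11110001.
Blocks that differ from the original plaintext: P[5], P[6].

P[1] = 0b10110001, P[2] = 0b01100000, P[3] = 0b11101010, P[4] = 0b01011011, P[5] = 0b10011111, P[6] = 0b11110001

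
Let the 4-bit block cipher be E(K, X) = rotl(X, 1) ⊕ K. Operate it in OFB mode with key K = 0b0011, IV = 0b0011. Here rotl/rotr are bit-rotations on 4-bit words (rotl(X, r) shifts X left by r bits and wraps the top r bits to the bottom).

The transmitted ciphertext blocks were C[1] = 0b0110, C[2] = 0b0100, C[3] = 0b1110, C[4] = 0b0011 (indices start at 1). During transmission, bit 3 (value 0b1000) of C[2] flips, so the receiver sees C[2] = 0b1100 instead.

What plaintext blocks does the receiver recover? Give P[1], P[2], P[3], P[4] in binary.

OFB decryption: S_i = E(K, S_{i−1}) with S_{0} = IV; P_i = C_i ⊕ S_i.
Only C[2] changed, to 0b1100. In OFB, a change in C_i flips the same bit in P_i only; the keystream is unaffected. Decrypting the received ciphertext:
P[1]: S = E(K, 0b0011) = 0b0101; 0b0110 ⊕ 0b0101 = 0b0011.
P[2]: S = E(K, 0b0101) = 0b1001; 0b1100 ⊕ 0b1001 = 0b0101.
P[3]: S = E(K, 0b1001) = 0b0000; 0b1110 ⊕ 0b0000 = 0b1110.
P[4]: S = E(K, 0b0000) = 0b0011; 0b0011 ⊕ 0b0011 = 0b0000.
Blocks that differ from the original plaintext: P[2].

P[1] = 0b0011, P[2] = 0b0101, P[3] = 0b1110, P[4] = 0b0000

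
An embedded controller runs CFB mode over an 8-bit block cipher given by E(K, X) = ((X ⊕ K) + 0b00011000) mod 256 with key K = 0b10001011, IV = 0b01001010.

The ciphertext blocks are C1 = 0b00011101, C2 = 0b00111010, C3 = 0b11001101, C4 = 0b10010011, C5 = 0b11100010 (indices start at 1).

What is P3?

P3 = 0b00000100

CFB decryption: P_i = C_i ⊕ E(K, C_{i−1}), with C_{0} = IV.
P3: E(K, 0b00111010) = 0b11001001; 0b11001101 ⊕ 0b11001001 = 0b00000100.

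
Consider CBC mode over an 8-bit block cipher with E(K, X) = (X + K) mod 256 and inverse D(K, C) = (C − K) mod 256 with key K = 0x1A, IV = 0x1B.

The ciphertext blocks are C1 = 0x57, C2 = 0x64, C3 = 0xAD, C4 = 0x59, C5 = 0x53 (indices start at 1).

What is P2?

CBC decryption: P_i = D(K, C_i) ⊕ C_{i−1}, with C_{0} = IV.
P2: D(K, 0x64) = 0x4A; 0x4A ⊕ 0x57 = 0x1D.

P2 = 0x1D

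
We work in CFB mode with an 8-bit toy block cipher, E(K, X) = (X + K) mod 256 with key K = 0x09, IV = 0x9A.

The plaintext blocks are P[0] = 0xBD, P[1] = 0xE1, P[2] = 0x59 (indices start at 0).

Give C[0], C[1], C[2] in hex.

CFB encryption: C_i = P_i ⊕ E(K, C_{i−1}), with C_{−1} = IV.
C[0]: E(K, 0x9A) = 0xA3; 0xBD ⊕ 0xA3 = 0x1E.
C[1]: E(K, 0x1E) = 0x27; 0xE1 ⊕ 0x27 = 0xC6.
C[2]: E(K, 0xC6) = 0xCF; 0x59 ⊕ 0xCF = 0x96.

C[0] = 0x1E, C[1] = 0xC6, C[2] = 0x96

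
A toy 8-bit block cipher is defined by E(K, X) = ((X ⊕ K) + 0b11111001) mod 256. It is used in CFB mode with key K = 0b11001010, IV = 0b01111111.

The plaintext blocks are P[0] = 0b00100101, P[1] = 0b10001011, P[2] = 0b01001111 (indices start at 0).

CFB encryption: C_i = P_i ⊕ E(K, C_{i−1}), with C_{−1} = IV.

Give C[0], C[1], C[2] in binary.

C[0] = 0b10001011, C[1] = 0b10110001, C[2] = 0b00111011

C[0]: E(K, 0b01111111) = 0b10101110; 0b00100101 ⊕ 0b10101110 = 0b10001011.
C[1]: E(K, 0b10001011) = 0b00111010; 0b10001011 ⊕ 0b00111010 = 0b10110001.
C[2]: E(K, 0b10110001) = 0b01110100; 0b01001111 ⊕ 0b01110100 = 0b00111011.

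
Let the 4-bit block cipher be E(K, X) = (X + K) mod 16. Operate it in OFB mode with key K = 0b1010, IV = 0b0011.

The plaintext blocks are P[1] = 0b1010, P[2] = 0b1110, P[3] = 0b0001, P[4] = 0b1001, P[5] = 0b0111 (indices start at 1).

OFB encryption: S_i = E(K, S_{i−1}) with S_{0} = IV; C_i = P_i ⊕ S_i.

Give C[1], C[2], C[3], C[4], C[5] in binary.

C[1]: S = E(K, 0b0011) = 0b1101; 0b1010 ⊕ 0b1101 = 0b0111.
C[2]: S = E(K, 0b1101) = 0b0111; 0b1110 ⊕ 0b0111 = 0b1001.
C[3]: S = E(K, 0b0111) = 0b0001; 0b0001 ⊕ 0b0001 = 0b0000.
C[4]: S = E(K, 0b0001) = 0b1011; 0b1001 ⊕ 0b1011 = 0b0010.
C[5]: S = E(K, 0b1011) = 0b0101; 0b0111 ⊕ 0b0101 = 0b0010.

C[1] = 0b0111, C[2] = 0b1001, C[3] = 0b0000, C[4] = 0b0010, C[5] = 0b0010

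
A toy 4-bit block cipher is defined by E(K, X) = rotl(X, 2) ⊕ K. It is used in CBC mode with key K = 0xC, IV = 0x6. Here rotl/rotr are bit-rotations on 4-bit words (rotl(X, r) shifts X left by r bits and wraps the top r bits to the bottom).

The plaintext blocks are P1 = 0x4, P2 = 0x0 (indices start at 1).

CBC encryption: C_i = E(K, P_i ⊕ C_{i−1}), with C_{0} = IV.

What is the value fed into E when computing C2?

C1: P1 ⊕ 0x6 = 0x2; E(K, 0x2) = 0x4.
C2: P2 ⊕ 0x4 = 0x4; E(K, 0x4) = 0xD.
So the input to E for block 2 is 0x4.

0x4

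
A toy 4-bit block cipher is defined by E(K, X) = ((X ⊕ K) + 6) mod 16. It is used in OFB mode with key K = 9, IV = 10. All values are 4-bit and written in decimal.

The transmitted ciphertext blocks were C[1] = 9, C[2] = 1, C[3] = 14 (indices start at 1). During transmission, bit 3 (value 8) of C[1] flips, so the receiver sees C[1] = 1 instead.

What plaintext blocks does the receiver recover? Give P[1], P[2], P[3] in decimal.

OFB decryption: S_i = E(K, S_{i−1}) with S_{0} = IV; P_i = C_i ⊕ S_i.
Only C[1] changed, to 1. In OFB, a change in C_i flips the same bit in P_i only; the keystream is unaffected. Decrypting the received ciphertext:
P[1]: S = E(K, 10) = 9; 1 ⊕ 9 = 8.
P[2]: S = E(K, 9) = 6; 1 ⊕ 6 = 7.
P[3]: S = E(K, 6) = 5; 14 ⊕ 5 = 11.
Blocks that differ from the original plaintext: P[1].

P[1] = 8, P[2] = 7, P[3] = 11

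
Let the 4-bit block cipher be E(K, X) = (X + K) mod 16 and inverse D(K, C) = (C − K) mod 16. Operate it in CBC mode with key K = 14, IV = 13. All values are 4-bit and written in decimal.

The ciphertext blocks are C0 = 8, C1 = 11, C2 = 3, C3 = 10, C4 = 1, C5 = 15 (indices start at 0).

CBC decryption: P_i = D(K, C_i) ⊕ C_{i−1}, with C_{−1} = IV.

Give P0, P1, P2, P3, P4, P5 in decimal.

P0 = 7, P1 = 5, P2 = 14, P3 = 15, P4 = 9, P5 = 0

P0: D(K, 8) = 10; 10 ⊕ 13 = 7.
P1: D(K, 11) = 13; 13 ⊕ 8 = 5.
P2: D(K, 3) = 5; 5 ⊕ 11 = 14.
P3: D(K, 10) = 12; 12 ⊕ 3 = 15.
P4: D(K, 1) = 3; 3 ⊕ 10 = 9.
P5: D(K, 15) = 1; 1 ⊕ 1 = 0.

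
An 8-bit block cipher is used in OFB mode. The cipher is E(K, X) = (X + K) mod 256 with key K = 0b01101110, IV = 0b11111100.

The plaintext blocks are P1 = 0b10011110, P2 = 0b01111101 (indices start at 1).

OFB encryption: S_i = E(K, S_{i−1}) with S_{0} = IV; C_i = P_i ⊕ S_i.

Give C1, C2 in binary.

C1: S = E(K, 0b11111100) = 0b01101010; 0b10011110 ⊕ 0b01101010 = 0b11110100.
C2: S = E(K, 0b01101010) = 0b11011000; 0b01111101 ⊕ 0b11011000 = 0b10100101.

C1 = 0b11110100, C2 = 0b10100101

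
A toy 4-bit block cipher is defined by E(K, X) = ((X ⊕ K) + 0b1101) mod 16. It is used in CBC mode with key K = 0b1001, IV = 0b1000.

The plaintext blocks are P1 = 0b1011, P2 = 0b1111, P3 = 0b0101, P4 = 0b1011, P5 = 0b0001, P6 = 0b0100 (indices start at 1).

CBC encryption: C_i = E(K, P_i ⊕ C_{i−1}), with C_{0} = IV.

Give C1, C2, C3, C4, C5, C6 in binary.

C1: P1 ⊕ 0b1000 = 0b0011; E(K, 0b0011) = 0b0111.
C2: P2 ⊕ 0b0111 = 0b1000; E(K, 0b1000) = 0b1110.
C3: P3 ⊕ 0b1110 = 0b1011; E(K, 0b1011) = 0b1111.
C4: P4 ⊕ 0b1111 = 0b0100; E(K, 0b0100) = 0b1010.
C5: P5 ⊕ 0b1010 = 0b1011; E(K, 0b1011) = 0b1111.
C6: P6 ⊕ 0b1111 = 0b1011; E(K, 0b1011) = 0b1111.

C1 = 0b0111, C2 = 0b1110, C3 = 0b1111, C4 = 0b1010, C5 = 0b1111, C6 = 0b1111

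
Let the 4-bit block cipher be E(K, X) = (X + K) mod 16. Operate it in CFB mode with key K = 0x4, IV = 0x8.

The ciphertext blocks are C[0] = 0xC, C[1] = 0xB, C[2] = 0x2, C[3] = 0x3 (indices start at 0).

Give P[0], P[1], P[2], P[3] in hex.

CFB decryption: P_i = C_i ⊕ E(K, C_{i−1}), with C_{−1} = IV.
P[0]: E(K, 0x8) = 0xC; 0xC ⊕ 0xC = 0x0.
P[1]: E(K, 0xC) = 0x0; 0xB ⊕ 0x0 = 0xB.
P[2]: E(K, 0xB) = 0xF; 0x2 ⊕ 0xF = 0xD.
P[3]: E(K, 0x2) = 0x6; 0x3 ⊕ 0x6 = 0x5.

P[0] = 0x0, P[1] = 0xB, P[2] = 0xD, P[3] = 0x5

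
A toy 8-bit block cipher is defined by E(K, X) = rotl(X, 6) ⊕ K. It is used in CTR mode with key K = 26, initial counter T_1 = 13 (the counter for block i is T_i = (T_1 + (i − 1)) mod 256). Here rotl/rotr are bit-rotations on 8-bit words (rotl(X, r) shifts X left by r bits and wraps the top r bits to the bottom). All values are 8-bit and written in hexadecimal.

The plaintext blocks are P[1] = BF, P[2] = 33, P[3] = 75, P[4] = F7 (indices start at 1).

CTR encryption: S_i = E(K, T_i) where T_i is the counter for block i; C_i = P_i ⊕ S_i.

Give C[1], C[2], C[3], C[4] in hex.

C[1]: T = 13, S = E(K, T) = E2; BF ⊕ E2 = 5D.
C[2]: T = 14, S = E(K, T) = 23; 33 ⊕ 23 = 10.
C[3]: T = 15, S = E(K, T) = 63; 75 ⊕ 63 = 16.
C[4]: T = 16, S = E(K, T) = A3; F7 ⊕ A3 = 54.

C[1] = 5D, C[2] = 10, C[3] = 16, C[4] = 54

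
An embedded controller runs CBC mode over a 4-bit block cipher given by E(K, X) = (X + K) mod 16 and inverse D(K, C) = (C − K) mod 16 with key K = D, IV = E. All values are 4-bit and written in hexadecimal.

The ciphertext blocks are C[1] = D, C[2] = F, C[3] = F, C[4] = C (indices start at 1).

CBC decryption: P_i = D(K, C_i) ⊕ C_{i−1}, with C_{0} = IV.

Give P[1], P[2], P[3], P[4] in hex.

P[1] = E, P[2] = F, P[3] = D, P[4] = 0

P[1]: D(K, D) = 0; 0 ⊕ E = E.
P[2]: D(K, F) = 2; 2 ⊕ D = F.
P[3]: D(K, F) = 2; 2 ⊕ F = D.
P[4]: D(K, C) = F; F ⊕ F = 0.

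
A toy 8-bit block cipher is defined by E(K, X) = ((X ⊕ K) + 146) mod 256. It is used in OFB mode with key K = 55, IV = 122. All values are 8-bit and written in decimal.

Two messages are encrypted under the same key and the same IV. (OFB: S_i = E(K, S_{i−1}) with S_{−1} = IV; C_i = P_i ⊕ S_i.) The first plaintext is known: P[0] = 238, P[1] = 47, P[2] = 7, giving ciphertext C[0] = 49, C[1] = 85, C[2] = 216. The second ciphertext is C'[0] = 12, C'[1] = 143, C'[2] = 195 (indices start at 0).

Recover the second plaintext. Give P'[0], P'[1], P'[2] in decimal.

P'[0] = 211, P'[1] = 245, P'[2] = 28

In OFB with a reused IV, both messages share the same keystream S_i, so C_i ⊕ C'_i = P_i ⊕ P'_i and thus P'_i = P_i ⊕ C_i ⊕ C'_i.
P'[0]: 238 ⊕ 49 ⊕ 12 = 211.
P'[1]: 47 ⊕ 85 ⊕ 143 = 245.
P'[2]: 7 ⊕ 216 ⊕ 195 = 28.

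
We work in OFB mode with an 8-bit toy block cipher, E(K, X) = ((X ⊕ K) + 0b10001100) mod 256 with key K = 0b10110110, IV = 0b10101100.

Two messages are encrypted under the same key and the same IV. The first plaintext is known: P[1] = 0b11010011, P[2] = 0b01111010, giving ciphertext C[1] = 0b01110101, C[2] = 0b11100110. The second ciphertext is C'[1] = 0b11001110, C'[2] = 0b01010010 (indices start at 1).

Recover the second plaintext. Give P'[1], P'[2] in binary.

P'[1] = 0b01101000, P'[2] = 0b11001110

In OFB with a reused IV, both messages share the same keystream S_i, so C_i ⊕ C'_i = P_i ⊕ P'_i and thus P'_i = P_i ⊕ C_i ⊕ C'_i.
P'[1]: 0b11010011 ⊕ 0b01110101 ⊕ 0b11001110 = 0b01101000.
P'[2]: 0b01111010 ⊕ 0b11100110 ⊕ 0b01010010 = 0b11001110.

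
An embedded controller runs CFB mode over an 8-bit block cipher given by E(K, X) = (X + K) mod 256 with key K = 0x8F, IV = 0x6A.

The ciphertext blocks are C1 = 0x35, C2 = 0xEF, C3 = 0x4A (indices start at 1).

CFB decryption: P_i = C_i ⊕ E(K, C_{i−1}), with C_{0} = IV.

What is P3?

P3: E(K, 0xEF) = 0x7E; 0x4A ⊕ 0x7E = 0x34.

P3 = 0x34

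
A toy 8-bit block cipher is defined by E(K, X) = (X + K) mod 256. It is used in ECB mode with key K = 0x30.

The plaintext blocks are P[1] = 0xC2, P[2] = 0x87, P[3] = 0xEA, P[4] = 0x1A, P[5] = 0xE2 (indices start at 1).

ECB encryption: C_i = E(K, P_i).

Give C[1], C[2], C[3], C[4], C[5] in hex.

C[1] = 0xF2, C[2] = 0xB7, C[3] = 0x1A, C[4] = 0x4A, C[5] = 0x12

C[1]: E(K, 0xC2) = 0xF2.
C[2]: E(K, 0x87) = 0xB7.
C[3]: E(K, 0xEA) = 0x1A.
C[4]: E(K, 0x1A) = 0x4A.
C[5]: E(K, 0xE2) = 0x12.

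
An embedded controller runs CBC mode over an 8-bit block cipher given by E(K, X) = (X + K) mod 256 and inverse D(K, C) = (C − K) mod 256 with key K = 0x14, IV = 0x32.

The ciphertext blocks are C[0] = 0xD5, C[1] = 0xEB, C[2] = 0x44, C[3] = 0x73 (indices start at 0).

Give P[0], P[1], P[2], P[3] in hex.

CBC decryption: P_i = D(K, C_i) ⊕ C_{i−1}, with C_{−1} = IV.
P[0]: D(K, 0xD5) = 0xC1; 0xC1 ⊕ 0x32 = 0xF3.
P[1]: D(K, 0xEB) = 0xD7; 0xD7 ⊕ 0xD5 = 0x02.
P[2]: D(K, 0x44) = 0x30; 0x30 ⊕ 0xEB = 0xDB.
P[3]: D(K, 0x73) = 0x5F; 0x5F ⊕ 0x44 = 0x1B.

P[0] = 0xF3, P[1] = 0x02, P[2] = 0xDB, P[3] = 0x1B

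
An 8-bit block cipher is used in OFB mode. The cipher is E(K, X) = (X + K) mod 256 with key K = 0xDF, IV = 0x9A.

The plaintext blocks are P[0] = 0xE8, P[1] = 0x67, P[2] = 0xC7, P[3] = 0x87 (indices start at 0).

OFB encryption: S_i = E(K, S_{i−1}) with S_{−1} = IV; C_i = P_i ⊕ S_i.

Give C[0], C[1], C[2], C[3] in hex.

C[0] = 0x91, C[1] = 0x3F, C[2] = 0xF0, C[3] = 0x91

C[0]: S = E(K, 0x9A) = 0x79; 0xE8 ⊕ 0x79 = 0x91.
C[1]: S = E(K, 0x79) = 0x58; 0x67 ⊕ 0x58 = 0x3F.
C[2]: S = E(K, 0x58) = 0x37; 0xC7 ⊕ 0x37 = 0xF0.
C[3]: S = E(K, 0x37) = 0x16; 0x87 ⊕ 0x16 = 0x91.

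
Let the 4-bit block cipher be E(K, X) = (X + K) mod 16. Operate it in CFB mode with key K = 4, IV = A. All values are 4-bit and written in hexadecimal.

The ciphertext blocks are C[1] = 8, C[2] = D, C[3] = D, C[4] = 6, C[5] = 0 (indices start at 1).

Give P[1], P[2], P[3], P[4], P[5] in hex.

P[1] = 6, P[2] = 1, P[3] = C, P[4] = 7, P[5] = A

CFB decryption: P_i = C_i ⊕ E(K, C_{i−1}), with C_{0} = IV.
P[1]: E(K, A) = E; 8 ⊕ E = 6.
P[2]: E(K, 8) = C; D ⊕ C = 1.
P[3]: E(K, D) = 1; D ⊕ 1 = C.
P[4]: E(K, D) = 1; 6 ⊕ 1 = 7.
P[5]: E(K, 6) = A; 0 ⊕ A = A.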